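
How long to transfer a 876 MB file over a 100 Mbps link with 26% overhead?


Effective throughput = 100 * (1 - 26/100) = 74 Mbps
File size in Mb = 876 * 8 = 7008 Mb
Time = 7008 / 74
Time = 94.7027 seconds


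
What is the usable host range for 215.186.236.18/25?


Network: 215.186.236.0
Broadcast: 215.186.236.127
First usable = network + 1
Last usable = broadcast - 1
Range: 215.186.236.1 to 215.186.236.126


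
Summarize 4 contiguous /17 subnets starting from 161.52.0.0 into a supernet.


Original prefix: /17
Number of subnets: 4 = 2^2
New prefix = 17 - 2 = 15
Supernet: 161.52.0.0/15


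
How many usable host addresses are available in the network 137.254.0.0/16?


Host bits = 32 - 16 = 16
Total addresses = 2^16 = 65536
Usable = total - 2 (network and broadcast)
Usable hosts: 65534


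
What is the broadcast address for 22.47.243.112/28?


Network: 22.47.243.112/28
Host bits = 4
Set all host bits to 1:
Broadcast: 22.47.243.127


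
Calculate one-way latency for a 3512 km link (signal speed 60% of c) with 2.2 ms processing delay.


Speed = 0.6 * 3e5 km/s = 180000 km/s
Propagation delay = 3512 / 180000 = 0.0195 s = 19.5111 ms
Processing delay = 2.2 ms
Total one-way latency = 21.7111 ms


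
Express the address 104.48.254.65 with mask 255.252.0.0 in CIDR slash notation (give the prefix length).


Binary: 11111111.11111100.00000000.00000000
Count leading 1s
Prefix: /14


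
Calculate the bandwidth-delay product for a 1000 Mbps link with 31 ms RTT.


BDP = bandwidth * RTT
= 1000 Mbps * 31 ms
= 1000 * 1e6 * 31 / 1000 bits
= 31000000 bits
= 3875000 bytes
= 3784.1797 KB
BDP = 31000000 bits (3875000 bytes)


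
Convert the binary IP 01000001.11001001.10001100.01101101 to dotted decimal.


01000001 = 65
11001001 = 201
10001100 = 140
01101101 = 109
IP: 65.201.140.109


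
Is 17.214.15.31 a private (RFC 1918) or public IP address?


RFC 1918 private ranges:
  10.0.0.0/8 (10.0.0.0 - 10.255.255.255)
  172.16.0.0/12 (172.16.0.0 - 172.31.255.255)
  192.168.0.0/16 (192.168.0.0 - 192.168.255.255)
Public (not in any RFC 1918 range)


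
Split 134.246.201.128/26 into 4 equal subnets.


New prefix = 26 + 2 = 28
Each subnet has 16 addresses
  134.246.201.128/28
  134.246.201.144/28
  134.246.201.160/28
  134.246.201.176/28
Subnets: 134.246.201.128/28, 134.246.201.144/28, 134.246.201.160/28, 134.246.201.176/28


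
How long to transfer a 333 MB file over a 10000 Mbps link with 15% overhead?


Effective throughput = 10000 * (1 - 15/100) = 8500 Mbps
File size in Mb = 333 * 8 = 2664 Mb
Time = 2664 / 8500
Time = 0.3134 seconds


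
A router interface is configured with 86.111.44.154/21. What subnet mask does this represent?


/21 means 21 network bits, 11 host bits
Binary: 11111111111111111111100000000000
Mask: 255.255.248.0


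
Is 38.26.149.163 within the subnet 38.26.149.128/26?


Subnet network: 38.26.149.128
Test IP AND mask: 38.26.149.128
Yes, 38.26.149.163 is in 38.26.149.128/26


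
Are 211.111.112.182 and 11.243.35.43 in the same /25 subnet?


Mask: 255.255.255.128
211.111.112.182 AND mask = 211.111.112.128
11.243.35.43 AND mask = 11.243.35.0
No, different subnets (211.111.112.128 vs 11.243.35.0)


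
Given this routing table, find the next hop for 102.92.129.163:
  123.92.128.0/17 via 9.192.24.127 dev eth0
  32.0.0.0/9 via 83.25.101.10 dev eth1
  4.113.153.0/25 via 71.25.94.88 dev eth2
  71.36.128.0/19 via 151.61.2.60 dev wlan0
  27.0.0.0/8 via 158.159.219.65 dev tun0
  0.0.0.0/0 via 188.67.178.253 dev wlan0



Longest prefix match for 102.92.129.163:
  /17 123.92.128.0: no
  /9 32.0.0.0: no
  /25 4.113.153.0: no
  /19 71.36.128.0: no
  /8 27.0.0.0: no
  /0 0.0.0.0: MATCH
Selected: next-hop 188.67.178.253 via wlan0 (matched /0)


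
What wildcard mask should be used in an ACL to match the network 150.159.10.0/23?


Subnet mask: 255.255.254.0
Wildcard = 255.255.255.255 - subnet mask
255 - 255 = 0
255 - 255 = 0
255 - 254 = 1
255 - 0 = 255
Wildcard: 0.0.1.255


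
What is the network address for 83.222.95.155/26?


IP:   01010011.11011110.01011111.10011011
Mask: 11111111.11111111.11111111.11000000
AND operation:
Net:  01010011.11011110.01011111.10000000
Network: 83.222.95.128/26


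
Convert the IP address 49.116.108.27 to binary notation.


49 = 00110001
116 = 01110100
108 = 01101100
27 = 00011011
Binary: 00110001.01110100.01101100.00011011


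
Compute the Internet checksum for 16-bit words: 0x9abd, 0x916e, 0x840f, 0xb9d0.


Sum all words (with carry folding):
+ 0x9abd = 0x9abd
+ 0x916e = 0x2c2c
+ 0x840f = 0xb03b
+ 0xb9d0 = 0x6a0c
One's complement: ~0x6a0c
Checksum = 0x95f3


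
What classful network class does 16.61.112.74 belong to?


First octet: 16
Binary: 00010000
0xxxxxxx -> Class A (1-126)
Class A, default mask 255.0.0.0 (/8)


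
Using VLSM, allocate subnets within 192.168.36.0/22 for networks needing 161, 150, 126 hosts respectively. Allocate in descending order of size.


161 hosts -> /24 (254 usable): 192.168.36.0/24
150 hosts -> /24 (254 usable): 192.168.37.0/24
126 hosts -> /25 (126 usable): 192.168.38.0/25
Allocation: 192.168.36.0/24 (161 hosts, 254 usable); 192.168.37.0/24 (150 hosts, 254 usable); 192.168.38.0/25 (126 hosts, 126 usable)


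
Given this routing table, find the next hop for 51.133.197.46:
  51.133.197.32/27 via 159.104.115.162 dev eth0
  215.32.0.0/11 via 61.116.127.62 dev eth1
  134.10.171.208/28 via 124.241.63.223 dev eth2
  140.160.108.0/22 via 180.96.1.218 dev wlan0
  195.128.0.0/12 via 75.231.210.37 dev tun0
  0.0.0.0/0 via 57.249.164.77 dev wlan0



Longest prefix match for 51.133.197.46:
  /27 51.133.197.32: MATCH
  /11 215.32.0.0: no
  /28 134.10.171.208: no
  /22 140.160.108.0: no
  /12 195.128.0.0: no
  /0 0.0.0.0: MATCH
Selected: next-hop 159.104.115.162 via eth0 (matched /27)


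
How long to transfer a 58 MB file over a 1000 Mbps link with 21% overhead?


Effective throughput = 1000 * (1 - 21/100) = 790 Mbps
File size in Mb = 58 * 8 = 464 Mb
Time = 464 / 790
Time = 0.5873 seconds


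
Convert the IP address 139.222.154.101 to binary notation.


139 = 10001011
222 = 11011110
154 = 10011010
101 = 01100101
Binary: 10001011.11011110.10011010.01100101


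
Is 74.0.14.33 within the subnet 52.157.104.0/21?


Subnet network: 52.157.104.0
Test IP AND mask: 74.0.8.0
No, 74.0.14.33 is not in 52.157.104.0/21


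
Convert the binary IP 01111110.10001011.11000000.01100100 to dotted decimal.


01111110 = 126
10001011 = 139
11000000 = 192
01100100 = 100
IP: 126.139.192.100


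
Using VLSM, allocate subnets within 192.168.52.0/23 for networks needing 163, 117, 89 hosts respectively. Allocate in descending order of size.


163 hosts -> /24 (254 usable): 192.168.52.0/24
117 hosts -> /25 (126 usable): 192.168.53.0/25
89 hosts -> /25 (126 usable): 192.168.53.128/25
Allocation: 192.168.52.0/24 (163 hosts, 254 usable); 192.168.53.0/25 (117 hosts, 126 usable); 192.168.53.128/25 (89 hosts, 126 usable)


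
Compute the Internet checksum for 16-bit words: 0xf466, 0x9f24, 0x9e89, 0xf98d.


Sum all words (with carry folding):
+ 0xf466 = 0xf466
+ 0x9f24 = 0x938b
+ 0x9e89 = 0x3215
+ 0xf98d = 0x2ba3
One's complement: ~0x2ba3
Checksum = 0xd45c


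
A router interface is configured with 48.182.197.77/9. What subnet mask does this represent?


/9 means 9 network bits, 23 host bits
Binary: 11111111100000000000000000000000
Mask: 255.128.0.0


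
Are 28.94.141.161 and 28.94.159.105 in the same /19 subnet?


Mask: 255.255.224.0
28.94.141.161 AND mask = 28.94.128.0
28.94.159.105 AND mask = 28.94.128.0
Yes, same subnet (28.94.128.0)


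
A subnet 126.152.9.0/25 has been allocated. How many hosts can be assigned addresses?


Host bits = 32 - 25 = 7
Total addresses = 2^7 = 128
Usable = total - 2 (network and broadcast)
Usable hosts: 126


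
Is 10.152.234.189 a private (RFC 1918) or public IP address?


RFC 1918 private ranges:
  10.0.0.0/8 (10.0.0.0 - 10.255.255.255)
  172.16.0.0/12 (172.16.0.0 - 172.31.255.255)
  192.168.0.0/16 (192.168.0.0 - 192.168.255.255)
Private (in 10.0.0.0/8)


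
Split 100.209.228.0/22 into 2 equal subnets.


New prefix = 22 + 1 = 23
Each subnet has 512 addresses
  100.209.228.0/23
  100.209.230.0/23
Subnets: 100.209.228.0/23, 100.209.230.0/23


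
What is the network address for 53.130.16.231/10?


IP:   00110101.10000010.00010000.11100111
Mask: 11111111.11000000.00000000.00000000
AND operation:
Net:  00110101.10000000.00000000.00000000
Network: 53.128.0.0/10


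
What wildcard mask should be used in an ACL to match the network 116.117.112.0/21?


Subnet mask: 255.255.248.0
Wildcard = 255.255.255.255 - subnet mask
255 - 255 = 0
255 - 255 = 0
255 - 248 = 7
255 - 0 = 255
Wildcard: 0.0.7.255


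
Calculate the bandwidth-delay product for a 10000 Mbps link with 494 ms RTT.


BDP = bandwidth * RTT
= 10000 Mbps * 494 ms
= 10000 * 1e6 * 494 / 1000 bits
= 4940000000 bits
= 617500000 bytes
= 603027.3438 KB
BDP = 4940000000 bits (617500000 bytes)


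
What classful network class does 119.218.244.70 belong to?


First octet: 119
Binary: 01110111
0xxxxxxx -> Class A (1-126)
Class A, default mask 255.0.0.0 (/8)


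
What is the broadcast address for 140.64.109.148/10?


Network: 140.64.0.0/10
Host bits = 22
Set all host bits to 1:
Broadcast: 140.127.255.255


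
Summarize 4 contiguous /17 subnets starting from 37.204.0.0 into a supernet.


Original prefix: /17
Number of subnets: 4 = 2^2
New prefix = 17 - 2 = 15
Supernet: 37.204.0.0/15


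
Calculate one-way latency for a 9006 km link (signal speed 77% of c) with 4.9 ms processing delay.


Speed = 0.77 * 3e5 km/s = 231000 km/s
Propagation delay = 9006 / 231000 = 0.039 s = 38.987 ms
Processing delay = 4.9 ms
Total one-way latency = 43.887 ms


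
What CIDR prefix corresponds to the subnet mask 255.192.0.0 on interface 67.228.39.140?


Binary: 11111111.11000000.00000000.00000000
Count leading 1s
Prefix: /10


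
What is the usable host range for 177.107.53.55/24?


Network: 177.107.53.0
Broadcast: 177.107.53.255
First usable = network + 1
Last usable = broadcast - 1
Range: 177.107.53.1 to 177.107.53.254


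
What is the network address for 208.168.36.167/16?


IP:   11010000.10101000.00100100.10100111
Mask: 11111111.11111111.00000000.00000000
AND operation:
Net:  11010000.10101000.00000000.00000000
Network: 208.168.0.0/16


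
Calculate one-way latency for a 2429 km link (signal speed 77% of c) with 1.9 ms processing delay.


Speed = 0.77 * 3e5 km/s = 231000 km/s
Propagation delay = 2429 / 231000 = 0.0105 s = 10.5152 ms
Processing delay = 1.9 ms
Total one-way latency = 12.4152 ms


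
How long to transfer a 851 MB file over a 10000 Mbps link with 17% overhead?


Effective throughput = 10000 * (1 - 17/100) = 8300 Mbps
File size in Mb = 851 * 8 = 6808 Mb
Time = 6808 / 8300
Time = 0.8202 seconds


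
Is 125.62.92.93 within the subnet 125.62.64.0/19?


Subnet network: 125.62.64.0
Test IP AND mask: 125.62.64.0
Yes, 125.62.92.93 is in 125.62.64.0/19


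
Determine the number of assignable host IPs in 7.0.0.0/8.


Host bits = 32 - 8 = 24
Total addresses = 2^24 = 16777216
Usable = total - 2 (network and broadcast)
Usable hosts: 16777214


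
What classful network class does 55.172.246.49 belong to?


First octet: 55
Binary: 00110111
0xxxxxxx -> Class A (1-126)
Class A, default mask 255.0.0.0 (/8)


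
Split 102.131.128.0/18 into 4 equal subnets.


New prefix = 18 + 2 = 20
Each subnet has 4096 addresses
  102.131.128.0/20
  102.131.144.0/20
  102.131.160.0/20
  102.131.176.0/20
Subnets: 102.131.128.0/20, 102.131.144.0/20, 102.131.160.0/20, 102.131.176.0/20


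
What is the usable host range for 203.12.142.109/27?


Network: 203.12.142.96
Broadcast: 203.12.142.127
First usable = network + 1
Last usable = broadcast - 1
Range: 203.12.142.97 to 203.12.142.126


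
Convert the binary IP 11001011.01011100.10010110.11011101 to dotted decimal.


11001011 = 203
01011100 = 92
10010110 = 150
11011101 = 221
IP: 203.92.150.221


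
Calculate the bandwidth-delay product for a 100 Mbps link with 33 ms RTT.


BDP = bandwidth * RTT
= 100 Mbps * 33 ms
= 100 * 1e6 * 33 / 1000 bits
= 3300000 bits
= 412500 bytes
= 402.832 KB
BDP = 3300000 bits (412500 bytes)


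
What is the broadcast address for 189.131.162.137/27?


Network: 189.131.162.128/27
Host bits = 5
Set all host bits to 1:
Broadcast: 189.131.162.159


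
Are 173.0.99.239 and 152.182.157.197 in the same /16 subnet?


Mask: 255.255.0.0
173.0.99.239 AND mask = 173.0.0.0
152.182.157.197 AND mask = 152.182.0.0
No, different subnets (173.0.0.0 vs 152.182.0.0)


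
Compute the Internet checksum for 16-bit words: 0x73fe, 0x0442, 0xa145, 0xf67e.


Sum all words (with carry folding):
+ 0x73fe = 0x73fe
+ 0x0442 = 0x7840
+ 0xa145 = 0x1986
+ 0xf67e = 0x1005
One's complement: ~0x1005
Checksum = 0xeffa


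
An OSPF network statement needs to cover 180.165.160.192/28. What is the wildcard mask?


Subnet mask: 255.255.255.240
Wildcard = 255.255.255.255 - subnet mask
255 - 255 = 0
255 - 255 = 0
255 - 255 = 0
255 - 240 = 15
Wildcard: 0.0.0.15


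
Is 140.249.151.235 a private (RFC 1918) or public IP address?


RFC 1918 private ranges:
  10.0.0.0/8 (10.0.0.0 - 10.255.255.255)
  172.16.0.0/12 (172.16.0.0 - 172.31.255.255)
  192.168.0.0/16 (192.168.0.0 - 192.168.255.255)
Public (not in any RFC 1918 range)


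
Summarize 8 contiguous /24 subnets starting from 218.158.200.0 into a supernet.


Original prefix: /24
Number of subnets: 8 = 2^3
New prefix = 24 - 3 = 21
Supernet: 218.158.200.0/21


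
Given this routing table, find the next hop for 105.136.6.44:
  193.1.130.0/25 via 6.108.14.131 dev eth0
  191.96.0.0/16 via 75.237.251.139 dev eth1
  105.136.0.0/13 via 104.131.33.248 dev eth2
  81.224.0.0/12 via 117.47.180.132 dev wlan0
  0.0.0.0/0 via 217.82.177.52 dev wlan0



Longest prefix match for 105.136.6.44:
  /25 193.1.130.0: no
  /16 191.96.0.0: no
  /13 105.136.0.0: MATCH
  /12 81.224.0.0: no
  /0 0.0.0.0: MATCH
Selected: next-hop 104.131.33.248 via eth2 (matched /13)


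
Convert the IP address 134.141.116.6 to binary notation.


134 = 10000110
141 = 10001101
116 = 01110100
6 = 00000110
Binary: 10000110.10001101.01110100.00000110


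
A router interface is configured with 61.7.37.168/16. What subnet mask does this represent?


/16 means 16 network bits, 16 host bits
Binary: 11111111111111110000000000000000
Mask: 255.255.0.0


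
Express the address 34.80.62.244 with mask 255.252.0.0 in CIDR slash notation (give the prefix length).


Binary: 11111111.11111100.00000000.00000000
Count leading 1s
Prefix: /14


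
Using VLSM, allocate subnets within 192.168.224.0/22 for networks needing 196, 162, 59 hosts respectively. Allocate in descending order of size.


196 hosts -> /24 (254 usable): 192.168.224.0/24
162 hosts -> /24 (254 usable): 192.168.225.0/24
59 hosts -> /26 (62 usable): 192.168.226.0/26
Allocation: 192.168.224.0/24 (196 hosts, 254 usable); 192.168.225.0/24 (162 hosts, 254 usable); 192.168.226.0/26 (59 hosts, 62 usable)


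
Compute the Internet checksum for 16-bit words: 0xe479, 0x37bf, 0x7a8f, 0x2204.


Sum all words (with carry folding):
+ 0xe479 = 0xe479
+ 0x37bf = 0x1c39
+ 0x7a8f = 0x96c8
+ 0x2204 = 0xb8cc
One's complement: ~0xb8cc
Checksum = 0x4733


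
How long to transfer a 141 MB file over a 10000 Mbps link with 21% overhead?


Effective throughput = 10000 * (1 - 21/100) = 7900 Mbps
File size in Mb = 141 * 8 = 1128 Mb
Time = 1128 / 7900
Time = 0.1428 seconds


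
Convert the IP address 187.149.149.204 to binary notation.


187 = 10111011
149 = 10010101
149 = 10010101
204 = 11001100
Binary: 10111011.10010101.10010101.11001100


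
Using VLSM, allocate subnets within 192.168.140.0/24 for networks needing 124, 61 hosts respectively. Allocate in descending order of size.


124 hosts -> /25 (126 usable): 192.168.140.0/25
61 hosts -> /26 (62 usable): 192.168.140.128/26
Allocation: 192.168.140.0/25 (124 hosts, 126 usable); 192.168.140.128/26 (61 hosts, 62 usable)


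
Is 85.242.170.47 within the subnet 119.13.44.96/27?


Subnet network: 119.13.44.96
Test IP AND mask: 85.242.170.32
No, 85.242.170.47 is not in 119.13.44.96/27


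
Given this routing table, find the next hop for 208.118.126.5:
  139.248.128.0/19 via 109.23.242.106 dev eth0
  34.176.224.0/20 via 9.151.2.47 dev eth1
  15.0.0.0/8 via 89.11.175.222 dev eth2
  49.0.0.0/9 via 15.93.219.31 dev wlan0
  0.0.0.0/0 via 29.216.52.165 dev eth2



Longest prefix match for 208.118.126.5:
  /19 139.248.128.0: no
  /20 34.176.224.0: no
  /8 15.0.0.0: no
  /9 49.0.0.0: no
  /0 0.0.0.0: MATCH
Selected: next-hop 29.216.52.165 via eth2 (matched /0)


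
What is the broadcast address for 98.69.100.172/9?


Network: 98.0.0.0/9
Host bits = 23
Set all host bits to 1:
Broadcast: 98.127.255.255


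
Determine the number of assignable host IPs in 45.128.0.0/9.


Host bits = 32 - 9 = 23
Total addresses = 2^23 = 8388608
Usable = total - 2 (network and broadcast)
Usable hosts: 8388606


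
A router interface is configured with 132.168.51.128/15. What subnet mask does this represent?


/15 means 15 network bits, 17 host bits
Binary: 11111111111111100000000000000000
Mask: 255.254.0.0


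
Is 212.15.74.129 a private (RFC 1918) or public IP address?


RFC 1918 private ranges:
  10.0.0.0/8 (10.0.0.0 - 10.255.255.255)
  172.16.0.0/12 (172.16.0.0 - 172.31.255.255)
  192.168.0.0/16 (192.168.0.0 - 192.168.255.255)
Public (not in any RFC 1918 range)


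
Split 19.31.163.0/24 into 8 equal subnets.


New prefix = 24 + 3 = 27
Each subnet has 32 addresses
  19.31.163.0/27
  19.31.163.32/27
  19.31.163.64/27
  19.31.163.96/27
  19.31.163.128/27
  19.31.163.160/27
  19.31.163.192/27
  19.31.163.224/27
Subnets: 19.31.163.0/27, 19.31.163.32/27, 19.31.163.64/27, 19.31.163.96/27, 19.31.163.128/27, 19.31.163.160/27, 19.31.163.192/27, 19.31.163.224/27


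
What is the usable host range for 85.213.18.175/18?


Network: 85.213.0.0
Broadcast: 85.213.63.255
First usable = network + 1
Last usable = broadcast - 1
Range: 85.213.0.1 to 85.213.63.254


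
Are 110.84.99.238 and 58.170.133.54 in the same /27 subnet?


Mask: 255.255.255.224
110.84.99.238 AND mask = 110.84.99.224
58.170.133.54 AND mask = 58.170.133.32
No, different subnets (110.84.99.224 vs 58.170.133.32)


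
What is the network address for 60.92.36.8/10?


IP:   00111100.01011100.00100100.00001000
Mask: 11111111.11000000.00000000.00000000
AND operation:
Net:  00111100.01000000.00000000.00000000
Network: 60.64.0.0/10


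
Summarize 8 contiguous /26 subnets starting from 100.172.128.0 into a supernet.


Original prefix: /26
Number of subnets: 8 = 2^3
New prefix = 26 - 3 = 23
Supernet: 100.172.128.0/23


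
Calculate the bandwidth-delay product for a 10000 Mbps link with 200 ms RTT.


BDP = bandwidth * RTT
= 10000 Mbps * 200 ms
= 10000 * 1e6 * 200 / 1000 bits
= 2000000000 bits
= 250000000 bytes
= 244140.625 KB
BDP = 2000000000 bits (250000000 bytes)


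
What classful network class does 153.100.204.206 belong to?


First octet: 153
Binary: 10011001
10xxxxxx -> Class B (128-191)
Class B, default mask 255.255.0.0 (/16)


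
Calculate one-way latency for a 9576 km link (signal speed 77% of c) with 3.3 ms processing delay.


Speed = 0.77 * 3e5 km/s = 231000 km/s
Propagation delay = 9576 / 231000 = 0.0415 s = 41.4545 ms
Processing delay = 3.3 ms
Total one-way latency = 44.7545 ms


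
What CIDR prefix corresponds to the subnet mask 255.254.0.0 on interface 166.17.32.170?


Binary: 11111111.11111110.00000000.00000000
Count leading 1s
Prefix: /15


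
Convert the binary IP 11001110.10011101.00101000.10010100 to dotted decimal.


11001110 = 206
10011101 = 157
00101000 = 40
10010100 = 148
IP: 206.157.40.148


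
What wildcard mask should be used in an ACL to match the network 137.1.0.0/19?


Subnet mask: 255.255.224.0
Wildcard = 255.255.255.255 - subnet mask
255 - 255 = 0
255 - 255 = 0
255 - 224 = 31
255 - 0 = 255
Wildcard: 0.0.31.255


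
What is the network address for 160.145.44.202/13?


IP:   10100000.10010001.00101100.11001010
Mask: 11111111.11111000.00000000.00000000
AND operation:
Net:  10100000.10010000.00000000.00000000
Network: 160.144.0.0/13


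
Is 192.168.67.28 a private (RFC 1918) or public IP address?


RFC 1918 private ranges:
  10.0.0.0/8 (10.0.0.0 - 10.255.255.255)
  172.16.0.0/12 (172.16.0.0 - 172.31.255.255)
  192.168.0.0/16 (192.168.0.0 - 192.168.255.255)
Private (in 192.168.0.0/16)


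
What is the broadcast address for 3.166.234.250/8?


Network: 3.0.0.0/8
Host bits = 24
Set all host bits to 1:
Broadcast: 3.255.255.255


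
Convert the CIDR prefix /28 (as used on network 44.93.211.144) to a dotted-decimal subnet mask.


/28 means 28 network bits, 4 host bits
Binary: 11111111111111111111111111110000
Mask: 255.255.255.240


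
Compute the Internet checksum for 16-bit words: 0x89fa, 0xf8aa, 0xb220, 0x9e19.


Sum all words (with carry folding):
+ 0x89fa = 0x89fa
+ 0xf8aa = 0x82a5
+ 0xb220 = 0x34c6
+ 0x9e19 = 0xd2df
One's complement: ~0xd2df
Checksum = 0x2d20


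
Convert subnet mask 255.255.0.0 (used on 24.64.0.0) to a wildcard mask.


Subnet mask: 255.255.0.0
Wildcard = 255.255.255.255 - subnet mask
255 - 255 = 0
255 - 255 = 0
255 - 0 = 255
255 - 0 = 255
Wildcard: 0.0.255.255


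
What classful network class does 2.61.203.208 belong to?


First octet: 2
Binary: 00000010
0xxxxxxx -> Class A (1-126)
Class A, default mask 255.0.0.0 (/8)


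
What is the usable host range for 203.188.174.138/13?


Network: 203.184.0.0
Broadcast: 203.191.255.255
First usable = network + 1
Last usable = broadcast - 1
Range: 203.184.0.1 to 203.191.255.254


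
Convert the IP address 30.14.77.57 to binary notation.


30 = 00011110
14 = 00001110
77 = 01001101
57 = 00111001
Binary: 00011110.00001110.01001101.00111001


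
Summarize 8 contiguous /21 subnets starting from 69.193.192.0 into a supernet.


Original prefix: /21
Number of subnets: 8 = 2^3
New prefix = 21 - 3 = 18
Supernet: 69.193.192.0/18


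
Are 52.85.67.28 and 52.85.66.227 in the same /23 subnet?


Mask: 255.255.254.0
52.85.67.28 AND mask = 52.85.66.0
52.85.66.227 AND mask = 52.85.66.0
Yes, same subnet (52.85.66.0)


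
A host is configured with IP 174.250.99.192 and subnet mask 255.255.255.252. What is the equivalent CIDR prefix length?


Binary: 11111111.11111111.11111111.11111100
Count leading 1s
Prefix: /30


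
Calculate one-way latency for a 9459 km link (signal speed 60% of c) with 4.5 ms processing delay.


Speed = 0.6 * 3e5 km/s = 180000 km/s
Propagation delay = 9459 / 180000 = 0.0525 s = 52.55 ms
Processing delay = 4.5 ms
Total one-way latency = 57.05 ms


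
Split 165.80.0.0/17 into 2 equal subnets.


New prefix = 17 + 1 = 18
Each subnet has 16384 addresses
  165.80.0.0/18
  165.80.64.0/18
Subnets: 165.80.0.0/18, 165.80.64.0/18


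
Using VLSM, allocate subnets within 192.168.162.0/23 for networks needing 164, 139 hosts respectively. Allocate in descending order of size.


164 hosts -> /24 (254 usable): 192.168.162.0/24
139 hosts -> /24 (254 usable): 192.168.163.0/24
Allocation: 192.168.162.0/24 (164 hosts, 254 usable); 192.168.163.0/24 (139 hosts, 254 usable)


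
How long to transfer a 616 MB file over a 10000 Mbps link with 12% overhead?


Effective throughput = 10000 * (1 - 12/100) = 8800 Mbps
File size in Mb = 616 * 8 = 4928 Mb
Time = 4928 / 8800
Time = 0.56 seconds


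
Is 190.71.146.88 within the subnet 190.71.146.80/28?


Subnet network: 190.71.146.80
Test IP AND mask: 190.71.146.80
Yes, 190.71.146.88 is in 190.71.146.80/28


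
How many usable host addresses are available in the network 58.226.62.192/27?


Host bits = 32 - 27 = 5
Total addresses = 2^5 = 32
Usable = total - 2 (network and broadcast)
Usable hosts: 30


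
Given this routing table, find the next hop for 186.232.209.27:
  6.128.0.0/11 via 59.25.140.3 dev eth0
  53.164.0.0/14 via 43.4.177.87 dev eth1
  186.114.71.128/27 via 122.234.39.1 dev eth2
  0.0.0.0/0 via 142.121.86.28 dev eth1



Longest prefix match for 186.232.209.27:
  /11 6.128.0.0: no
  /14 53.164.0.0: no
  /27 186.114.71.128: no
  /0 0.0.0.0: MATCH
Selected: next-hop 142.121.86.28 via eth1 (matched /0)


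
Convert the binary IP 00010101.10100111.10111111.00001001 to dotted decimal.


00010101 = 21
10100111 = 167
10111111 = 191
00001001 = 9
IP: 21.167.191.9


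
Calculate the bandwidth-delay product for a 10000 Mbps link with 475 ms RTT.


BDP = bandwidth * RTT
= 10000 Mbps * 475 ms
= 10000 * 1e6 * 475 / 1000 bits
= 4750000000 bits
= 593750000 bytes
= 579833.9844 KB
BDP = 4750000000 bits (593750000 bytes)


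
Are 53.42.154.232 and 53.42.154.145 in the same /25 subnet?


Mask: 255.255.255.128
53.42.154.232 AND mask = 53.42.154.128
53.42.154.145 AND mask = 53.42.154.128
Yes, same subnet (53.42.154.128)


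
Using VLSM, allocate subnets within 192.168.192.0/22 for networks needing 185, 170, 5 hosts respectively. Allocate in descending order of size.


185 hosts -> /24 (254 usable): 192.168.192.0/24
170 hosts -> /24 (254 usable): 192.168.193.0/24
5 hosts -> /29 (6 usable): 192.168.194.0/29
Allocation: 192.168.192.0/24 (185 hosts, 254 usable); 192.168.193.0/24 (170 hosts, 254 usable); 192.168.194.0/29 (5 hosts, 6 usable)


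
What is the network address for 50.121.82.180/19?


IP:   00110010.01111001.01010010.10110100
Mask: 11111111.11111111.11100000.00000000
AND operation:
Net:  00110010.01111001.01000000.00000000
Network: 50.121.64.0/19


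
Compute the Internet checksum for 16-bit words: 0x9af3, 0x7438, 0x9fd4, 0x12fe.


Sum all words (with carry folding):
+ 0x9af3 = 0x9af3
+ 0x7438 = 0x0f2c
+ 0x9fd4 = 0xaf00
+ 0x12fe = 0xc1fe
One's complement: ~0xc1fe
Checksum = 0x3e01


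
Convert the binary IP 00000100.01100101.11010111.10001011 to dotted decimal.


00000100 = 4
01100101 = 101
11010111 = 215
10001011 = 139
IP: 4.101.215.139


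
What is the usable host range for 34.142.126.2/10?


Network: 34.128.0.0
Broadcast: 34.191.255.255
First usable = network + 1
Last usable = broadcast - 1
Range: 34.128.0.1 to 34.191.255.254


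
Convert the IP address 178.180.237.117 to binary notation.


178 = 10110010
180 = 10110100
237 = 11101101
117 = 01110101
Binary: 10110010.10110100.11101101.01110101


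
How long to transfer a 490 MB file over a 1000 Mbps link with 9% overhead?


Effective throughput = 1000 * (1 - 9/100) = 910 Mbps
File size in Mb = 490 * 8 = 3920 Mb
Time = 3920 / 910
Time = 4.3077 seconds


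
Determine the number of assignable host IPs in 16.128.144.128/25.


Host bits = 32 - 25 = 7
Total addresses = 2^7 = 128
Usable = total - 2 (network and broadcast)
Usable hosts: 126


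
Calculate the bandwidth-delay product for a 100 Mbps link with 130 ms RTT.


BDP = bandwidth * RTT
= 100 Mbps * 130 ms
= 100 * 1e6 * 130 / 1000 bits
= 13000000 bits
= 1625000 bytes
= 1586.9141 KB
BDP = 13000000 bits (1625000 bytes)


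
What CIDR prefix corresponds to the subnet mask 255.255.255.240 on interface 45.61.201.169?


Binary: 11111111.11111111.11111111.11110000
Count leading 1s
Prefix: /28


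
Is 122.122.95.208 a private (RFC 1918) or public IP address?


RFC 1918 private ranges:
  10.0.0.0/8 (10.0.0.0 - 10.255.255.255)
  172.16.0.0/12 (172.16.0.0 - 172.31.255.255)
  192.168.0.0/16 (192.168.0.0 - 192.168.255.255)
Public (not in any RFC 1918 range)


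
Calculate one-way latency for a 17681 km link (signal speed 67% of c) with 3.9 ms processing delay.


Speed = 0.67 * 3e5 km/s = 201000 km/s
Propagation delay = 17681 / 201000 = 0.088 s = 87.9652 ms
Processing delay = 3.9 ms
Total one-way latency = 91.8652 ms


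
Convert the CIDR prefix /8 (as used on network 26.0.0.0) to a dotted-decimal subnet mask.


/8 means 8 network bits, 24 host bits
Binary: 11111111000000000000000000000000
Mask: 255.0.0.0


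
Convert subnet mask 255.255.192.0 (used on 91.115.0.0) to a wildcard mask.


Subnet mask: 255.255.192.0
Wildcard = 255.255.255.255 - subnet mask
255 - 255 = 0
255 - 255 = 0
255 - 192 = 63
255 - 0 = 255
Wildcard: 0.0.63.255


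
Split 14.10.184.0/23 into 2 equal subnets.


New prefix = 23 + 1 = 24
Each subnet has 256 addresses
  14.10.184.0/24
  14.10.185.0/24
Subnets: 14.10.184.0/24, 14.10.185.0/24


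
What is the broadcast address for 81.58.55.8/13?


Network: 81.56.0.0/13
Host bits = 19
Set all host bits to 1:
Broadcast: 81.63.255.255


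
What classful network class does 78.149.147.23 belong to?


First octet: 78
Binary: 01001110
0xxxxxxx -> Class A (1-126)
Class A, default mask 255.0.0.0 (/8)


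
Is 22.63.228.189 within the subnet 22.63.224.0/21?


Subnet network: 22.63.224.0
Test IP AND mask: 22.63.224.0
Yes, 22.63.228.189 is in 22.63.224.0/21


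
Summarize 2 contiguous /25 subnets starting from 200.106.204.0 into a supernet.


Original prefix: /25
Number of subnets: 2 = 2^1
New prefix = 25 - 1 = 24
Supernet: 200.106.204.0/24


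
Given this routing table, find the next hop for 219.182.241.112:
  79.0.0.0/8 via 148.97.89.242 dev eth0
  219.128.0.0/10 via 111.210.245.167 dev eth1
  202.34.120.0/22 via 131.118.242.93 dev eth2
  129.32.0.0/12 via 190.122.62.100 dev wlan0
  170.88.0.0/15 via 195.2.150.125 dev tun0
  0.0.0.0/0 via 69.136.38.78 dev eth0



Longest prefix match for 219.182.241.112:
  /8 79.0.0.0: no
  /10 219.128.0.0: MATCH
  /22 202.34.120.0: no
  /12 129.32.0.0: no
  /15 170.88.0.0: no
  /0 0.0.0.0: MATCH
Selected: next-hop 111.210.245.167 via eth1 (matched /10)


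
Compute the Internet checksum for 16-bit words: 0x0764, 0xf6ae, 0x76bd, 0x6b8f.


Sum all words (with carry folding):
+ 0x0764 = 0x0764
+ 0xf6ae = 0xfe12
+ 0x76bd = 0x74d0
+ 0x6b8f = 0xe05f
One's complement: ~0xe05f
Checksum = 0x1fa0


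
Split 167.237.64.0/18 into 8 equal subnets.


New prefix = 18 + 3 = 21
Each subnet has 2048 addresses
  167.237.64.0/21
  167.237.72.0/21
  167.237.80.0/21
  167.237.88.0/21
  167.237.96.0/21
  167.237.104.0/21
  167.237.112.0/21
  167.237.120.0/21
Subnets: 167.237.64.0/21, 167.237.72.0/21, 167.237.80.0/21, 167.237.88.0/21, 167.237.96.0/21, 167.237.104.0/21, 167.237.112.0/21, 167.237.120.0/21


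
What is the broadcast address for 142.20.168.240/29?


Network: 142.20.168.240/29
Host bits = 3
Set all host bits to 1:
Broadcast: 142.20.168.247


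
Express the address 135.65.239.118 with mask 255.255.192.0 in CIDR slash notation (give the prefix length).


Binary: 11111111.11111111.11000000.00000000
Count leading 1s
Prefix: /18


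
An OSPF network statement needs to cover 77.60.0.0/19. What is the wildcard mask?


Subnet mask: 255.255.224.0
Wildcard = 255.255.255.255 - subnet mask
255 - 255 = 0
255 - 255 = 0
255 - 224 = 31
255 - 0 = 255
Wildcard: 0.0.31.255


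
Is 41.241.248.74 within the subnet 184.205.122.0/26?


Subnet network: 184.205.122.0
Test IP AND mask: 41.241.248.64
No, 41.241.248.74 is not in 184.205.122.0/26


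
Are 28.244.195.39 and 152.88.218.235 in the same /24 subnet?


Mask: 255.255.255.0
28.244.195.39 AND mask = 28.244.195.0
152.88.218.235 AND mask = 152.88.218.0
No, different subnets (28.244.195.0 vs 152.88.218.0)


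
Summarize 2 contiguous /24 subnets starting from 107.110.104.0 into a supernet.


Original prefix: /24
Number of subnets: 2 = 2^1
New prefix = 24 - 1 = 23
Supernet: 107.110.104.0/23


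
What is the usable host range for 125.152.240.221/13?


Network: 125.152.0.0
Broadcast: 125.159.255.255
First usable = network + 1
Last usable = broadcast - 1
Range: 125.152.0.1 to 125.159.255.254


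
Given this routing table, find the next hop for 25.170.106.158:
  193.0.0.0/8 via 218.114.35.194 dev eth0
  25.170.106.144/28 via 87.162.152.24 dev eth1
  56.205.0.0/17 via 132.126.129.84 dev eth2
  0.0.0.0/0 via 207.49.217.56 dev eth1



Longest prefix match for 25.170.106.158:
  /8 193.0.0.0: no
  /28 25.170.106.144: MATCH
  /17 56.205.0.0: no
  /0 0.0.0.0: MATCH
Selected: next-hop 87.162.152.24 via eth1 (matched /28)


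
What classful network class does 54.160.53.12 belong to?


First octet: 54
Binary: 00110110
0xxxxxxx -> Class A (1-126)
Class A, default mask 255.0.0.0 (/8)


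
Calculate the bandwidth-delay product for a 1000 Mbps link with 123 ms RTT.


BDP = bandwidth * RTT
= 1000 Mbps * 123 ms
= 1000 * 1e6 * 123 / 1000 bits
= 123000000 bits
= 15375000 bytes
= 15014.6484 KB
BDP = 123000000 bits (15375000 bytes)


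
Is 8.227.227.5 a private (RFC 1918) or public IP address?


RFC 1918 private ranges:
  10.0.0.0/8 (10.0.0.0 - 10.255.255.255)
  172.16.0.0/12 (172.16.0.0 - 172.31.255.255)
  192.168.0.0/16 (192.168.0.0 - 192.168.255.255)
Public (not in any RFC 1918 range)


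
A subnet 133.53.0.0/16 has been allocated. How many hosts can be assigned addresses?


Host bits = 32 - 16 = 16
Total addresses = 2^16 = 65536
Usable = total - 2 (network and broadcast)
Usable hosts: 65534


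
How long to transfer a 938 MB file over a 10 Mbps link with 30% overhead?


Effective throughput = 10 * (1 - 30/100) = 7 Mbps
File size in Mb = 938 * 8 = 7504 Mb
Time = 7504 / 7
Time = 1072 seconds


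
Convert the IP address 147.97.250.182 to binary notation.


147 = 10010011
97 = 01100001
250 = 11111010
182 = 10110110
Binary: 10010011.01100001.11111010.10110110


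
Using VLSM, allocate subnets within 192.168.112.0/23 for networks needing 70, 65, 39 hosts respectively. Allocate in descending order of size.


70 hosts -> /25 (126 usable): 192.168.112.0/25
65 hosts -> /25 (126 usable): 192.168.112.128/25
39 hosts -> /26 (62 usable): 192.168.113.0/26
Allocation: 192.168.112.0/25 (70 hosts, 126 usable); 192.168.112.128/25 (65 hosts, 126 usable); 192.168.113.0/26 (39 hosts, 62 usable)


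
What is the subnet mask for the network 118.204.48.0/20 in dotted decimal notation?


/20 means 20 network bits, 12 host bits
Binary: 11111111111111111111000000000000
Mask: 255.255.240.0


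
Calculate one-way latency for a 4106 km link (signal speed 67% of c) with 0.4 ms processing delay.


Speed = 0.67 * 3e5 km/s = 201000 km/s
Propagation delay = 4106 / 201000 = 0.0204 s = 20.4279 ms
Processing delay = 0.4 ms
Total one-way latency = 20.8279 ms


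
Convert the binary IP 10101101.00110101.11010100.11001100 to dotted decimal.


10101101 = 173
00110101 = 53
11010100 = 212
11001100 = 204
IP: 173.53.212.204


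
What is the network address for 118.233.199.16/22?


IP:   01110110.11101001.11000111.00010000
Mask: 11111111.11111111.11111100.00000000
AND operation:
Net:  01110110.11101001.11000100.00000000
Network: 118.233.196.0/22


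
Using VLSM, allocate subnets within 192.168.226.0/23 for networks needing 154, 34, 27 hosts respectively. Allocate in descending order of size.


154 hosts -> /24 (254 usable): 192.168.226.0/24
34 hosts -> /26 (62 usable): 192.168.227.0/26
27 hosts -> /27 (30 usable): 192.168.227.64/27
Allocation: 192.168.226.0/24 (154 hosts, 254 usable); 192.168.227.0/26 (34 hosts, 62 usable); 192.168.227.64/27 (27 hosts, 30 usable)


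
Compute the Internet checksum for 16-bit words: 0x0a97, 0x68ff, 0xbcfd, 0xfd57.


Sum all words (with carry folding):
+ 0x0a97 = 0x0a97
+ 0x68ff = 0x7396
+ 0xbcfd = 0x3094
+ 0xfd57 = 0x2dec
One's complement: ~0x2dec
Checksum = 0xd213


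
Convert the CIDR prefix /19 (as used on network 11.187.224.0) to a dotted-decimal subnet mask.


/19 means 19 network bits, 13 host bits
Binary: 11111111111111111110000000000000
Mask: 255.255.224.0


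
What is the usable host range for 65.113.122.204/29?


Network: 65.113.122.200
Broadcast: 65.113.122.207
First usable = network + 1
Last usable = broadcast - 1
Range: 65.113.122.201 to 65.113.122.206


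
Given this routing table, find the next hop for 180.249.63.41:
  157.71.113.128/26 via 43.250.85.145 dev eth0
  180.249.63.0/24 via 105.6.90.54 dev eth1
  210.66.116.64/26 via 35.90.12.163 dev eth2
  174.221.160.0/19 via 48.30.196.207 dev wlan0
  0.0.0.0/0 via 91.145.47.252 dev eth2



Longest prefix match for 180.249.63.41:
  /26 157.71.113.128: no
  /24 180.249.63.0: MATCH
  /26 210.66.116.64: no
  /19 174.221.160.0: no
  /0 0.0.0.0: MATCH
Selected: next-hop 105.6.90.54 via eth1 (matched /24)


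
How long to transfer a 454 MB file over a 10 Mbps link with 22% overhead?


Effective throughput = 10 * (1 - 22/100) = 7.8 Mbps
File size in Mb = 454 * 8 = 3632 Mb
Time = 3632 / 7.8
Time = 465.641 seconds


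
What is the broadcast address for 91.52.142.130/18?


Network: 91.52.128.0/18
Host bits = 14
Set all host bits to 1:
Broadcast: 91.52.191.255


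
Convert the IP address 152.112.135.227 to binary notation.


152 = 10011000
112 = 01110000
135 = 10000111
227 = 11100011
Binary: 10011000.01110000.10000111.11100011


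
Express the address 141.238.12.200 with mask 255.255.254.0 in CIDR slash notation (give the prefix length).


Binary: 11111111.11111111.11111110.00000000
Count leading 1s
Prefix: /23


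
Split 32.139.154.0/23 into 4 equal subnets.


New prefix = 23 + 2 = 25
Each subnet has 128 addresses
  32.139.154.0/25
  32.139.154.128/25
  32.139.155.0/25
  32.139.155.128/25
Subnets: 32.139.154.0/25, 32.139.154.128/25, 32.139.155.0/25, 32.139.155.128/25


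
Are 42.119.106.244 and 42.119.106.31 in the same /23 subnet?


Mask: 255.255.254.0
42.119.106.244 AND mask = 42.119.106.0
42.119.106.31 AND mask = 42.119.106.0
Yes, same subnet (42.119.106.0)


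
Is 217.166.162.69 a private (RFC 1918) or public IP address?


RFC 1918 private ranges:
  10.0.0.0/8 (10.0.0.0 - 10.255.255.255)
  172.16.0.0/12 (172.16.0.0 - 172.31.255.255)
  192.168.0.0/16 (192.168.0.0 - 192.168.255.255)
Public (not in any RFC 1918 range)


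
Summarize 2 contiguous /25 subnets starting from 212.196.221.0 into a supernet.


Original prefix: /25
Number of subnets: 2 = 2^1
New prefix = 25 - 1 = 24
Supernet: 212.196.221.0/24


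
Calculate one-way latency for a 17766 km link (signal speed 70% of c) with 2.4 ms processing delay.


Speed = 0.7 * 3e5 km/s = 210000 km/s
Propagation delay = 17766 / 210000 = 0.0846 s = 84.6 ms
Processing delay = 2.4 ms
Total one-way latency = 87 ms


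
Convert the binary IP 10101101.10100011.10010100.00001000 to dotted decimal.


10101101 = 173
10100011 = 163
10010100 = 148
00001000 = 8
IP: 173.163.148.8


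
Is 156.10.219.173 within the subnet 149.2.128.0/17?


Subnet network: 149.2.128.0
Test IP AND mask: 156.10.128.0
No, 156.10.219.173 is not in 149.2.128.0/17


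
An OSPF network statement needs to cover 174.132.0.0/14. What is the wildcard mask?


Subnet mask: 255.252.0.0
Wildcard = 255.255.255.255 - subnet mask
255 - 255 = 0
255 - 252 = 3
255 - 0 = 255
255 - 0 = 255
Wildcard: 0.3.255.255


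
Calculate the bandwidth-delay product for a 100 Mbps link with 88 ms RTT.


BDP = bandwidth * RTT
= 100 Mbps * 88 ms
= 100 * 1e6 * 88 / 1000 bits
= 8800000 bits
= 1100000 bytes
= 1074.2188 KB
BDP = 8800000 bits (1100000 bytes)


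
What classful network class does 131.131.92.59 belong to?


First octet: 131
Binary: 10000011
10xxxxxx -> Class B (128-191)
Class B, default mask 255.255.0.0 (/16)


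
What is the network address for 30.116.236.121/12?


IP:   00011110.01110100.11101100.01111001
Mask: 11111111.11110000.00000000.00000000
AND operation:
Net:  00011110.01110000.00000000.00000000
Network: 30.112.0.0/12


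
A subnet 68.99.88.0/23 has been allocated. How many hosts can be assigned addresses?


Host bits = 32 - 23 = 9
Total addresses = 2^9 = 512
Usable = total - 2 (network and broadcast)
Usable hosts: 510


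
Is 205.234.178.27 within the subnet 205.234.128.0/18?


Subnet network: 205.234.128.0
Test IP AND mask: 205.234.128.0
Yes, 205.234.178.27 is in 205.234.128.0/18
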